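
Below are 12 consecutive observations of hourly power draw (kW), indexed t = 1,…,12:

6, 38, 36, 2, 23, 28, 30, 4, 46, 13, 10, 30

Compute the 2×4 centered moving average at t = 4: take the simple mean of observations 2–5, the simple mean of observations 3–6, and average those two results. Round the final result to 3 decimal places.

Sum over 2–5: 38 + 36 + 2 + 23 = 99
Sum over 3–6: 36 + 2 + 23 + 28 = 89
CMA at t=4 = (99 + 89) / (2·4) = 188 / 8 = 23.500

23.500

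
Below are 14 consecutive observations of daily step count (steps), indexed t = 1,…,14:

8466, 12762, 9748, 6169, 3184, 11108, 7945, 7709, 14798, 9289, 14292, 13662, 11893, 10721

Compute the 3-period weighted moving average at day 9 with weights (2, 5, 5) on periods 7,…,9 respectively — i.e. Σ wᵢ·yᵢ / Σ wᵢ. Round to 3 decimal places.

Weighted sum: 2·7945 + 5·7709 + 5·14798 = 15890 + 38545 + 73990 = 128425
Weight total: 2 + 5 + 5 = 12
WMA = 128425 / 12 = 10702.083

10702.083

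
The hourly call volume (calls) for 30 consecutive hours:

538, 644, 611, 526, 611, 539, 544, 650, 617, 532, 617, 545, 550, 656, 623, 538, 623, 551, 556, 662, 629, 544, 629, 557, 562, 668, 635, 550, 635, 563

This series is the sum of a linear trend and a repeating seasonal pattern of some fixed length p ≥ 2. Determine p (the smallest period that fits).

First differences y_{t+1} − y_t: 106, -33, -85, 85, -72, 5, 106, -33, -85, 85, -72, 5, 106, -33, …
The difference pattern repeats every 6 terms and not for any smaller step, so p = 6.

6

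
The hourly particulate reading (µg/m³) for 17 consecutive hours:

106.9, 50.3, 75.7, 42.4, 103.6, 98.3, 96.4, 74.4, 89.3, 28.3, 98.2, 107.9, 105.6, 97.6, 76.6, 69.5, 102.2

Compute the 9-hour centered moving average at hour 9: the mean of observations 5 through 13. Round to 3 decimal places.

Sum of periods 5–13: 103.6 + 98.3 + 96.4 + 74.4 + 89.3 + 28.3 + 98.2 + 107.9 + 105.6 = 802.0
Divide by 9: 802.0 / 9 = 89.111

89.111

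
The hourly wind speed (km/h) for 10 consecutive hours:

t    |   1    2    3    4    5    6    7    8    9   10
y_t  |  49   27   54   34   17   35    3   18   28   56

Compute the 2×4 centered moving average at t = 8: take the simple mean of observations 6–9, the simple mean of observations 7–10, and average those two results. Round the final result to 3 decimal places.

Sum over 6–9: 35 + 3 + 18 + 28 = 84
Sum over 7–10: 3 + 18 + 28 + 56 = 105
CMA at t=8 = (84 + 105) / (2·4) = 189 / 8 = 23.625

23.625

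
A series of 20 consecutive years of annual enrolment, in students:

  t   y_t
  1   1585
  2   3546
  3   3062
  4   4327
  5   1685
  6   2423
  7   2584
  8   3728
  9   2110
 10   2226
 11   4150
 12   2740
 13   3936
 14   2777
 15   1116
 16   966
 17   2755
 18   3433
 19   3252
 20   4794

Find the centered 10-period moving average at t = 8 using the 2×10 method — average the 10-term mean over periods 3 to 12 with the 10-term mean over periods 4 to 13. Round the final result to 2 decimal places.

Sum over 3–12: 3062 + 4327 + 1685 + 2423 + 2584 + 3728 + 2110 + 2226 + 4150 + 2740 = 29035
Sum over 4–13: 4327 + 1685 + 2423 + 2584 + 3728 + 2110 + 2226 + 4150 + 2740 + 3936 = 29909
CMA at t=8 = (29035 + 29909) / (2·10) = 58944 / 20 = 2947.20

2947.20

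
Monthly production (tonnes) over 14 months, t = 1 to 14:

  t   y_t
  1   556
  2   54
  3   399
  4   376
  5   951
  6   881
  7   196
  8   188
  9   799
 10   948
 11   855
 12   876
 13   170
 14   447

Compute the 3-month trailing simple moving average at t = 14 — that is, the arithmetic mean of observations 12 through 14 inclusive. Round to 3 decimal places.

Sum of periods 12–14: 876 + 170 + 447 = 1493
Divide by 3: 1493 / 3 = 497.667

497.667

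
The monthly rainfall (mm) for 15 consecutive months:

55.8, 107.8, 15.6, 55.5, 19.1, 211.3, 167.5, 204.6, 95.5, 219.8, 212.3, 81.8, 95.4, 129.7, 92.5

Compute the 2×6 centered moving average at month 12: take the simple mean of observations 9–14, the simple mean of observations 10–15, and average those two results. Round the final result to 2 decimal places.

138.83

Sum over 9–14: 95.5 + 219.8 + 212.3 + 81.8 + 95.4 + 129.7 = 834.5
Sum over 10–15: 219.8 + 212.3 + 81.8 + 95.4 + 129.7 + 92.5 = 831.5
CMA at t=12 = (834.5 + 831.5) / (2·6) = 1666.0 / 12 = 138.83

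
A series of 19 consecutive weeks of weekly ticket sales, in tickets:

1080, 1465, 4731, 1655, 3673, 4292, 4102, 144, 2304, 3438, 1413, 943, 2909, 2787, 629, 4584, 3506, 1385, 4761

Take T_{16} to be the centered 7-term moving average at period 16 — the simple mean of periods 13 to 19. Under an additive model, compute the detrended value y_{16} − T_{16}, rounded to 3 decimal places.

Trend T_16 = (2909 + 2787 + 629 + 4584 + 3506 + 1385 + 4761) / 7 = 20561/7 = 2937.28571
Detrended value: 4584 − 2937.28571 = 1646.714

1646.714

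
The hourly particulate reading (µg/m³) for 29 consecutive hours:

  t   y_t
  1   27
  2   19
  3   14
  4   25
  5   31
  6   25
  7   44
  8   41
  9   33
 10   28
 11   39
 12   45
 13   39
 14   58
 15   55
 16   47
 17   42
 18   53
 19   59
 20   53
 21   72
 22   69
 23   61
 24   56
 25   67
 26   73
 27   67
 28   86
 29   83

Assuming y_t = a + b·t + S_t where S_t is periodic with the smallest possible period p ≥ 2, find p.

First differences y_{t+1} − y_t: -8, -5, 11, 6, -6, 19, -3, -8, -5, 11, 6, -6, 19, -3, -8, -5, …
The difference pattern repeats every 7 terms and not for any smaller step, so p = 7.

7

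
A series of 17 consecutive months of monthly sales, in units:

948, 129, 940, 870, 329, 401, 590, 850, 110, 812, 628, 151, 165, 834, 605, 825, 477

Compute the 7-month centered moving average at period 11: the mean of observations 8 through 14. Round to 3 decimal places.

507.143

Sum of periods 8–14: 850 + 110 + 812 + 628 + 151 + 165 + 834 = 3550
Divide by 7: 3550 / 7 = 507.143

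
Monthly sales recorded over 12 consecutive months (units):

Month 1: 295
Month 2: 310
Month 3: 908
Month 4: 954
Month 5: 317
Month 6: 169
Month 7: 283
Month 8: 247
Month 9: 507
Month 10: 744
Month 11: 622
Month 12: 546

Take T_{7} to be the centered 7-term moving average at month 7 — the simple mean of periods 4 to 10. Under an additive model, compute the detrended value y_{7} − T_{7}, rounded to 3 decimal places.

-177.143

Trend T_7 = (954 + 317 + 169 + 283 + 247 + 507 + 744) / 7 = 3221/7 = 460.14286
Detrended value: 283 − 460.14286 = -177.143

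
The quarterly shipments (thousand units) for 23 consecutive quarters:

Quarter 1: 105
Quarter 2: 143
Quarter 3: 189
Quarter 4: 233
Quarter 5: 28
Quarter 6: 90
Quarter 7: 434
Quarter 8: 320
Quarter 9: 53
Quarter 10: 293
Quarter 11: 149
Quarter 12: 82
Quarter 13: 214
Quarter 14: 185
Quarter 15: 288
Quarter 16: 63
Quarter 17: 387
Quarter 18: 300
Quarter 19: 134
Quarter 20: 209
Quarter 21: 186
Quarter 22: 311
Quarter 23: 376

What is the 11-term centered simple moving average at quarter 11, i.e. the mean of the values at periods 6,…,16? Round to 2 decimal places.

Sum of periods 6–16: 90 + 434 + 320 + 53 + 293 + 149 + 82 + 214 + 185 + 288 + 63 = 2171
Divide by 11: 2171 / 11 = 197.36

197.36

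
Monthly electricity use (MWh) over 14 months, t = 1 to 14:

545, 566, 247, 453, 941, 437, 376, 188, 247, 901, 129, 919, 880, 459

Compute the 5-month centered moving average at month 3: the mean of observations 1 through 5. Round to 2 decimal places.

550.40

Sum of periods 1–5: 545 + 566 + 247 + 453 + 941 = 2752
Divide by 5: 2752 / 5 = 550.40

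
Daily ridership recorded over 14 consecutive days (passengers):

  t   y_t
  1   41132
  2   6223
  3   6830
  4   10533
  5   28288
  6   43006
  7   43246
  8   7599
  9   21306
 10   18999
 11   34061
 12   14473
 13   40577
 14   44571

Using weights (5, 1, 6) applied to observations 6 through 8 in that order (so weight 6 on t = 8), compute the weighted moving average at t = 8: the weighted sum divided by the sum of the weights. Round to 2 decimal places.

Weighted sum: 5·43006 + 1·43246 + 6·7599 = 215030 + 43246 + 45594 = 303870
Weight total: 5 + 1 + 6 = 12
WMA = 303870 / 12 = 25322.50

25322.50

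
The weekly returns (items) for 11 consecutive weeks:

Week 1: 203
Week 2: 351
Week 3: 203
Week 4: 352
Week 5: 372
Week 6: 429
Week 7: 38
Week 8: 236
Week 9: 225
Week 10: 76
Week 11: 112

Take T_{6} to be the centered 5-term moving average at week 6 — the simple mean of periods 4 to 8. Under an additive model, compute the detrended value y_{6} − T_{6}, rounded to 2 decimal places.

143.60

Trend T_6 = (352 + 372 + 429 + 38 + 236) / 5 = 1427/5 = 285.4000
Detrended value: 429 − 285.4000 = 143.60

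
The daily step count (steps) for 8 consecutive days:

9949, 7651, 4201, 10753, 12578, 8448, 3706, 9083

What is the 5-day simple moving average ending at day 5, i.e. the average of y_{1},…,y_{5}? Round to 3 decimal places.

9026.400

Sum of periods 1–5: 9949 + 7651 + 4201 + 10753 + 12578 = 45132
Divide by 5: 45132 / 5 = 9026.400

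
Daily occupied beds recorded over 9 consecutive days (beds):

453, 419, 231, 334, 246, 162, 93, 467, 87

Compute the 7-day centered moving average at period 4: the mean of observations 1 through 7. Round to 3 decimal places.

Sum of periods 1–7: 453 + 419 + 231 + 334 + 246 + 162 + 93 = 1938
Divide by 7: 1938 / 7 = 276.857

276.857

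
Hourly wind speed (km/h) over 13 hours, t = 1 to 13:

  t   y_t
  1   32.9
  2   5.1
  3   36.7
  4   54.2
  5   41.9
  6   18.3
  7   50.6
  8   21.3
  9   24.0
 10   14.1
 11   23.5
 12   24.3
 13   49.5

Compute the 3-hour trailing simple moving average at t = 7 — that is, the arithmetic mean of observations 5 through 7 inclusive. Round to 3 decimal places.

36.933

Sum of periods 5–7: 41.9 + 18.3 + 50.6 = 110.8
Divide by 3: 110.8 / 3 = 36.933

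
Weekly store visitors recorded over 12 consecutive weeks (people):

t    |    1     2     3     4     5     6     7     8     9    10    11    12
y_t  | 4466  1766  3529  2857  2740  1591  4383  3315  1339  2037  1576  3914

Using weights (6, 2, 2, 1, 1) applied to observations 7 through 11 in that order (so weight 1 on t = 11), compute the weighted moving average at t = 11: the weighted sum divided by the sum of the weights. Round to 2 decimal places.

Weighted sum: 6·4383 + 2·3315 + 2·1339 + 1·2037 + 1·1576 = 26298 + 6630 + 2678 + 2037 + 1576 = 39219
Weight total: 6 + 2 + 2 + 1 + 1 = 12
WMA = 39219 / 12 = 3268.25

3268.25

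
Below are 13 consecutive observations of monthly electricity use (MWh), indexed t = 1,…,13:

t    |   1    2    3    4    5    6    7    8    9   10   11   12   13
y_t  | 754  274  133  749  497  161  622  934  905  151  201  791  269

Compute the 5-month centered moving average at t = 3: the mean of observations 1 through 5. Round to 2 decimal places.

Sum of periods 1–5: 754 + 274 + 133 + 749 + 497 = 2407
Divide by 5: 2407 / 5 = 481.40

481.40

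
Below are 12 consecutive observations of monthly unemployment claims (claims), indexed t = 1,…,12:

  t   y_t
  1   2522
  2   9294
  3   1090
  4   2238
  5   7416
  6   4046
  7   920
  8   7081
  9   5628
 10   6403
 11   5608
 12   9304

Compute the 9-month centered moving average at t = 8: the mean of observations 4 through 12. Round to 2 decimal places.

5404.89

Sum of periods 4–12: 2238 + 7416 + 4046 + 920 + 7081 + 5628 + 6403 + 5608 + 9304 = 48644
Divide by 9: 48644 / 9 = 5404.89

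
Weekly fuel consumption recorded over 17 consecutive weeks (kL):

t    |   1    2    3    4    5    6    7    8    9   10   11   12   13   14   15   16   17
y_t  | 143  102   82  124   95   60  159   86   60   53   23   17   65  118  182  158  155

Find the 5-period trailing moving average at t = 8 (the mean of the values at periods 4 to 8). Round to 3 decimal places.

104.800

Sum of periods 4–8: 124 + 95 + 60 + 159 + 86 = 524
Divide by 5: 524 / 5 = 104.800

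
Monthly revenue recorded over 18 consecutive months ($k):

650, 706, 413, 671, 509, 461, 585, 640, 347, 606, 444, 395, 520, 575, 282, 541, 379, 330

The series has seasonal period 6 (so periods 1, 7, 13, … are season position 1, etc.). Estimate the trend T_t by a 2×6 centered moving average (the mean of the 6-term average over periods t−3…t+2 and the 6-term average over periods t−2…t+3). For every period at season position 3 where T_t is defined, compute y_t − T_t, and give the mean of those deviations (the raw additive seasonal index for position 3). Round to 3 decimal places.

-161.292

Season position 3 occurs at t = 9, 15 (where T_t is defined).
t=9: T_9 = 508.33333; y_9 − T_9 = 347 − 508.33333 = -161.33333
t=15: T_15 = 443.25000; y_15 − T_15 = 282 − 443.25000 = -161.25000
Mean deviation: (-161.33333 + -161.25000) / 2 = -161.292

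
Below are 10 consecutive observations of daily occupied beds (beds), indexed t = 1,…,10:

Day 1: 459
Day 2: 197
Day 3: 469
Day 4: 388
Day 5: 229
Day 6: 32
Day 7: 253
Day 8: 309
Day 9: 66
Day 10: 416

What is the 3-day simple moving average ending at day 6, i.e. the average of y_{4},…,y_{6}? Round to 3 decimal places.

216.333

Sum of periods 4–6: 388 + 229 + 32 = 649
Divide by 3: 649 / 3 = 216.333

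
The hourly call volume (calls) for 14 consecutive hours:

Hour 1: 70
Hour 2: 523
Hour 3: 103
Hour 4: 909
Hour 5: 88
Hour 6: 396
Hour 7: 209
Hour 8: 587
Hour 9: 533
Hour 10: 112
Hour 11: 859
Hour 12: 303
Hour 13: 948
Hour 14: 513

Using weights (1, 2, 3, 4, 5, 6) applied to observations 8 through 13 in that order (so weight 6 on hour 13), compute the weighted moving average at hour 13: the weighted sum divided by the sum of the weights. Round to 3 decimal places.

Weighted sum: 1·587 + 2·533 + 3·112 + 4·859 + 5·303 + 6·948 = 587 + 1066 + 336 + 3436 + 1515 + 5688 = 12628
Weight total: 1 + 2 + 3 + 4 + 5 + 6 = 21
WMA = 12628 / 21 = 601.333

601.333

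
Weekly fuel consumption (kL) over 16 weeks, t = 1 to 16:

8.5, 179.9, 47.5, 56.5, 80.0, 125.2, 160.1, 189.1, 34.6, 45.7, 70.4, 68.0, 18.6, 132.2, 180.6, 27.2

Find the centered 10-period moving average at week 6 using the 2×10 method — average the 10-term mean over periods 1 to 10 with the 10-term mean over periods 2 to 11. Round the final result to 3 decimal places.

95.805

Sum over 1–10: 8.5 + 179.9 + 47.5 + 56.5 + 80.0 + 125.2 + 160.1 + 189.1 + 34.6 + 45.7 = 927.1
Sum over 2–11: 179.9 + 47.5 + 56.5 + 80.0 + 125.2 + 160.1 + 189.1 + 34.6 + 45.7 + 70.4 = 989.0
CMA at t=6 = (927.1 + 989.0) / (2·10) = 1916.1 / 20 = 95.805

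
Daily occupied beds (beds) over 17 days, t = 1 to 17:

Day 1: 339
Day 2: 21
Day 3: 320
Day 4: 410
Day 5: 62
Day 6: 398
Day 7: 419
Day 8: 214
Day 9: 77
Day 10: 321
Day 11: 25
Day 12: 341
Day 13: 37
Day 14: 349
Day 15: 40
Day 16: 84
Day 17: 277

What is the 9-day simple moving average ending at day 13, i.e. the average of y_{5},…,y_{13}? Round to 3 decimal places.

210.444

Sum of periods 5–13: 62 + 398 + 419 + 214 + 77 + 321 + 25 + 341 + 37 = 1894
Divide by 9: 1894 / 9 = 210.444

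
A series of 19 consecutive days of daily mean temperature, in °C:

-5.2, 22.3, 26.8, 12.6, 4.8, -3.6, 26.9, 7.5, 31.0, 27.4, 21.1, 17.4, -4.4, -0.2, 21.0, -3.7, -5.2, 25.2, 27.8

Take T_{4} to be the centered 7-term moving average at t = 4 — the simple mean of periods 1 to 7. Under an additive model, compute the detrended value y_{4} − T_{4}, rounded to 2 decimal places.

Trend T_4 = ((-5.2) + 22.3 + 26.8 + 12.6 + 4.8 + (-3.6) + 26.9) / 7 = 84.6/7 = 12.0857
Detrended value: 12.6 − 12.0857 = 0.51

0.51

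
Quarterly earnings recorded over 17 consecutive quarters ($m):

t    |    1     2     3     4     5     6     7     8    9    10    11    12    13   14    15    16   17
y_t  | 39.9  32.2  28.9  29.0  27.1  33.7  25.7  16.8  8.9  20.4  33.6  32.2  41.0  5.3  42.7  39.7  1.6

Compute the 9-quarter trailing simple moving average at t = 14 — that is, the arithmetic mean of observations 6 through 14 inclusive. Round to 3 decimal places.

24.178

Sum of periods 6–14: 33.7 + 25.7 + 16.8 + 8.9 + 20.4 + 33.6 + 32.2 + 41.0 + 5.3 = 217.6
Divide by 9: 217.6 / 9 = 24.178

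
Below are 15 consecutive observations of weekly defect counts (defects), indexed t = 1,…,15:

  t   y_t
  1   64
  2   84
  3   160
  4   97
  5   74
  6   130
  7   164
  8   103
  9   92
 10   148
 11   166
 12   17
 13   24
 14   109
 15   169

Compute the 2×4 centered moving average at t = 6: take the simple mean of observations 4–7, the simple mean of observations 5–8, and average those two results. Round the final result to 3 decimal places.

Sum over 4–7: 97 + 74 + 130 + 164 = 465
Sum over 5–8: 74 + 130 + 164 + 103 = 471
CMA at t=6 = (465 + 471) / (2·4) = 936 / 8 = 117.000

117.000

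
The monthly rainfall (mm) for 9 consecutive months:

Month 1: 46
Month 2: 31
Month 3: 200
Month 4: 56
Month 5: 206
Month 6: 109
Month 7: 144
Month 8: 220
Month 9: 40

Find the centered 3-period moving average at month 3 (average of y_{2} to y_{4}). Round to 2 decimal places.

95.67

Sum of periods 2–4: 31 + 200 + 56 = 287
Divide by 3: 287 / 3 = 95.67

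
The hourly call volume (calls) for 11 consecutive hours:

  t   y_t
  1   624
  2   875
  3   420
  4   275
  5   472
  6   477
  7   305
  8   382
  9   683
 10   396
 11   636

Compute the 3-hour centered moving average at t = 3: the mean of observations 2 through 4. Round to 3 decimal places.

Sum of periods 2–4: 875 + 420 + 275 = 1570
Divide by 3: 1570 / 3 = 523.333

523.333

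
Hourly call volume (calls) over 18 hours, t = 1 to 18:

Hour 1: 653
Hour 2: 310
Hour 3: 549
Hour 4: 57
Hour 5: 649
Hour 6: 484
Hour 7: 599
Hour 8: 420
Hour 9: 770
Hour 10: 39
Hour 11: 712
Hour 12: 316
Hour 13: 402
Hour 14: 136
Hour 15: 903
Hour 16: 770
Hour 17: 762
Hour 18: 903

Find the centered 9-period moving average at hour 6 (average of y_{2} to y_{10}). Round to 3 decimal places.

430.778

Sum of periods 2–10: 310 + 549 + 57 + 649 + 484 + 599 + 420 + 770 + 39 = 3877
Divide by 9: 3877 / 9 = 430.778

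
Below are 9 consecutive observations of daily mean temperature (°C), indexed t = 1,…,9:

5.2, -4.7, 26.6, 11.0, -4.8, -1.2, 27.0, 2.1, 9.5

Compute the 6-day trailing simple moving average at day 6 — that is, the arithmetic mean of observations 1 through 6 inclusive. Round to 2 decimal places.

Sum of periods 1–6: 5.2 + (-4.7) + 26.6 + 11.0 + (-4.8) + (-1.2) = 32.1
Divide by 6: 32.1 / 6 = 5.35

5.35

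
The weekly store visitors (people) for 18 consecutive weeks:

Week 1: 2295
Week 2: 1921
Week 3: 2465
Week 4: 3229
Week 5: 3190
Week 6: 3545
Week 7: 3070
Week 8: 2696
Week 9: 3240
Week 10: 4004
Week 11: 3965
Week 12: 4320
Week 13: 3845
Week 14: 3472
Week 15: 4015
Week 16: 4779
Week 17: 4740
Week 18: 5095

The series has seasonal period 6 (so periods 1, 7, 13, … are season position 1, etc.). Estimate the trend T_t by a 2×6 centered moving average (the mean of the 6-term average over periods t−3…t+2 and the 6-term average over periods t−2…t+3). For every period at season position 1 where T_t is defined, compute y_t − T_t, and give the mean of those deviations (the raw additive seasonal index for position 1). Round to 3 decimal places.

Season position 1 occurs at t = 7, 13 (where T_t is defined).
t=7: T_7 = 3226.25000; y_7 − T_7 = 3070 − 3226.25000 = -156.25000
t=13: T_13 = 4001.41667; y_13 − T_13 = 3845 − 4001.41667 = -156.41667
Mean deviation: (-156.25000 + -156.41667) / 2 = -156.333

-156.333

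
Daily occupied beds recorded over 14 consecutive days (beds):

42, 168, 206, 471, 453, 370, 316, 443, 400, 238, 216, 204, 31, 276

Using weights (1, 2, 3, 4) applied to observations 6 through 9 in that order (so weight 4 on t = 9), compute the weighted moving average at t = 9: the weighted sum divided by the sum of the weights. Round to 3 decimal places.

393.100

Weighted sum: 1·370 + 2·316 + 3·443 + 4·400 = 370 + 632 + 1329 + 1600 = 3931
Weight total: 1 + 2 + 3 + 4 = 10
WMA = 3931 / 10 = 393.100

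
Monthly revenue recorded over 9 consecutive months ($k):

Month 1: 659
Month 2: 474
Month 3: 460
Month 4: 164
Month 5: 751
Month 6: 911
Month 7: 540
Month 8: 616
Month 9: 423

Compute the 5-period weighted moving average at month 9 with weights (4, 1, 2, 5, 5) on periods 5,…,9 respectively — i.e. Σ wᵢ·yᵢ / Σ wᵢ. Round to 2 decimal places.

599.41

Weighted sum: 4·751 + 1·911 + 2·540 + 5·616 + 5·423 = 3004 + 911 + 1080 + 3080 + 2115 = 10190
Weight total: 4 + 1 + 2 + 5 + 5 = 17
WMA = 10190 / 17 = 599.41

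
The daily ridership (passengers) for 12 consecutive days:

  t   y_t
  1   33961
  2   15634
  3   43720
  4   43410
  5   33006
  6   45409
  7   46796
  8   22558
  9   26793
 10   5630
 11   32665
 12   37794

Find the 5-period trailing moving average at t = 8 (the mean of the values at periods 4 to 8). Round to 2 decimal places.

Sum of periods 4–8: 43410 + 33006 + 45409 + 46796 + 22558 = 191179
Divide by 5: 191179 / 5 = 38235.80

38235.80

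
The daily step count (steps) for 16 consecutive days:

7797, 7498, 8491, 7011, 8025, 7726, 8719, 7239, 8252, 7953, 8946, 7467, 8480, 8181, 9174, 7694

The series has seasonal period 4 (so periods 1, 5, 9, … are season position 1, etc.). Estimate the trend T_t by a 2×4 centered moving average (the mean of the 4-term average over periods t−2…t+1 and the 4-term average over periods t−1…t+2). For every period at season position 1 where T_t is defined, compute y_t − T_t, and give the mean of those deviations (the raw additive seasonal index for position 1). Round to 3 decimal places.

Season position 1 occurs at t = 5, 9, 13 (where T_t is defined).
t=5: T_5 = 7841.75000; y_5 − T_5 = 8025 − 7841.75000 = 183.25000
t=9: T_9 = 8069.12500; y_9 − T_9 = 8252 − 8069.12500 = 182.87500
t=13: T_13 = 8297.00000; y_13 − T_13 = 8480 − 8297.00000 = 183.00000
Mean deviation: (183.25000 + 182.87500 + 183.00000) / 3 = 183.042

183.042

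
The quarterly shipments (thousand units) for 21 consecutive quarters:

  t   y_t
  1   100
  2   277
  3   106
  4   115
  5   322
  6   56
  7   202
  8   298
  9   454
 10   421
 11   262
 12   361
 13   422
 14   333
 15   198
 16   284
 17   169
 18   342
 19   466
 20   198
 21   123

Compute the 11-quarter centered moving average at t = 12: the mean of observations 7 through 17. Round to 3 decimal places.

Sum of periods 7–17: 202 + 298 + 454 + 421 + 262 + 361 + 422 + 333 + 198 + 284 + 169 = 3404
Divide by 11: 3404 / 11 = 309.455

309.455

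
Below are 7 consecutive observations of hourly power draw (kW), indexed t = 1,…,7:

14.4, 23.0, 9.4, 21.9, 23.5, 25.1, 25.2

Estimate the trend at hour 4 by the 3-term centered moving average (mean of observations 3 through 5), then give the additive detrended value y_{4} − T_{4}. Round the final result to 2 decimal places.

3.63

Trend T_4 = (9.4 + 21.9 + 23.5) / 3 = 54.8/3 = 18.2667
Detrended value: 21.9 − 18.2667 = 3.63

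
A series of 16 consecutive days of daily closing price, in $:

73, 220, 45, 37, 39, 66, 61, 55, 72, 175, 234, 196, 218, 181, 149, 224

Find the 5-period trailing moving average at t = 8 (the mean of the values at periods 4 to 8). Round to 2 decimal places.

Sum of periods 4–8: 37 + 39 + 66 + 61 + 55 = 258
Divide by 5: 258 / 5 = 51.60

51.60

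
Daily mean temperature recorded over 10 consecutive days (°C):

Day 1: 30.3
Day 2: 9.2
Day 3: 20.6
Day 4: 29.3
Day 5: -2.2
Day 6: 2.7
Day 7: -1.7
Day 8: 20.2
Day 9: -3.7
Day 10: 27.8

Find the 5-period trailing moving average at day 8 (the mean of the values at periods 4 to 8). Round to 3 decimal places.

Sum of periods 4–8: 29.3 + (-2.2) + 2.7 + (-1.7) + 20.2 = 48.3
Divide by 5: 48.3 / 5 = 9.660

9.660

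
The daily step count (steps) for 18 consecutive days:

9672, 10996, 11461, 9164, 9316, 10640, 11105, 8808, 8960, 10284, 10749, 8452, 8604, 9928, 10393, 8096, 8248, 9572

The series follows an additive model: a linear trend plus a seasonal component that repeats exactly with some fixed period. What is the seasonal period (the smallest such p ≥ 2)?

First differences y_{t+1} − y_t: 1324, 465, -2297, 152, 1324, 465, -2297, 152, 1324, 465, …
The difference pattern repeats every 4 terms and not for any smaller step, so p = 4.

4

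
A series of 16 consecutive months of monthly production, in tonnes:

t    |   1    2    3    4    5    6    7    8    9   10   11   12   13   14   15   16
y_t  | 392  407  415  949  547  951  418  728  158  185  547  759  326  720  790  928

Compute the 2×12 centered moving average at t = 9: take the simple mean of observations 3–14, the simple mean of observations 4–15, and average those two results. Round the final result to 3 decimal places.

574.208

Sum over 3–14: 415 + 949 + 547 + 951 + 418 + 728 + 158 + 185 + 547 + 759 + 326 + 720 = 6703
Sum over 4–15: 949 + 547 + 951 + 418 + 728 + 158 + 185 + 547 + 759 + 326 + 720 + 790 = 7078
CMA at t=9 = (6703 + 7078) / (2·12) = 13781 / 24 = 574.208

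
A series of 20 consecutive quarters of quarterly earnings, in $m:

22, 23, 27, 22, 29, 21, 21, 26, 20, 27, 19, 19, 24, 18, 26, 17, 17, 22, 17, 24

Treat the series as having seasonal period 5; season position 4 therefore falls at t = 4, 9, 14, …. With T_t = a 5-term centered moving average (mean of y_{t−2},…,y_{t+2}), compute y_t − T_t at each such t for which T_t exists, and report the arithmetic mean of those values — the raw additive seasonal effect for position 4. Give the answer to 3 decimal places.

Season position 4 occurs at t = 4, 9, 14 (where T_t is defined).
t=4: T_4 = 24.40000; y_4 − T_4 = 22 − 24.40000 = -2.40000
t=9: T_9 = 22.60000; y_9 − T_9 = 20 − 22.60000 = -2.60000
t=14: T_14 = 20.80000; y_14 − T_14 = 18 − 20.80000 = -2.80000
Mean deviation: (-2.40000 + -2.60000 + -2.80000) / 3 = -2.600

-2.600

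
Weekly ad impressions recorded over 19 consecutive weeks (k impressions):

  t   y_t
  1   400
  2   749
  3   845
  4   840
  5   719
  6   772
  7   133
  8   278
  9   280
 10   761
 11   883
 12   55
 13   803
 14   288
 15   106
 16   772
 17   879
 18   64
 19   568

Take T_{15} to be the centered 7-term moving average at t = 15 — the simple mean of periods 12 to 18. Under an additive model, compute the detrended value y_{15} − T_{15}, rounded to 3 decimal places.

-317.857

Trend T_15 = (55 + 803 + 288 + 106 + 772 + 879 + 64) / 7 = 2967/7 = 423.85714
Detrended value: 106 − 423.85714 = -317.857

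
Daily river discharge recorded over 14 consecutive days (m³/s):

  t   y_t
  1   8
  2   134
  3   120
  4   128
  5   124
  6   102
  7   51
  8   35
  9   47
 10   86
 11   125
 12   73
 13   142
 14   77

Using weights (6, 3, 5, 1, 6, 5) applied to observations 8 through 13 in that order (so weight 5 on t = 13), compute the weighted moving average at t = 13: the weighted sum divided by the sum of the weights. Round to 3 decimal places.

79.000

Weighted sum: 6·35 + 3·47 + 5·86 + 1·125 + 6·73 + 5·142 = 210 + 141 + 430 + 125 + 438 + 710 = 2054
Weight total: 6 + 3 + 5 + 1 + 6 + 5 = 26
WMA = 2054 / 26 = 79.000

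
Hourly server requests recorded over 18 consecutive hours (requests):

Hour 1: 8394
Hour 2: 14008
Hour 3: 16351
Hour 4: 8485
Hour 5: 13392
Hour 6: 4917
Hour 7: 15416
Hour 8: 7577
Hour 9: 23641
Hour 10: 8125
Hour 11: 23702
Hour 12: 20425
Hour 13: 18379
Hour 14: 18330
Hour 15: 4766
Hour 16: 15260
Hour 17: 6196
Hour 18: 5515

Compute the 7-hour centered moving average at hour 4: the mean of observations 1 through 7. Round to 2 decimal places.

Sum of periods 1–7: 8394 + 14008 + 16351 + 8485 + 13392 + 4917 + 15416 = 80963
Divide by 7: 80963 / 7 = 11566.14

11566.14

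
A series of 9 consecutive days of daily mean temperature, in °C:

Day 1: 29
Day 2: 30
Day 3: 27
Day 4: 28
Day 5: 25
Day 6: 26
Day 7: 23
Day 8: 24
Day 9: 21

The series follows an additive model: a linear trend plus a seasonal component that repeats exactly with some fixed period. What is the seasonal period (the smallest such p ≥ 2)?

2

First differences y_{t+1} − y_t: 1, -3, 1, -3, 1, -3, …
The difference pattern repeats every 2 terms and not for any smaller step, so p = 2.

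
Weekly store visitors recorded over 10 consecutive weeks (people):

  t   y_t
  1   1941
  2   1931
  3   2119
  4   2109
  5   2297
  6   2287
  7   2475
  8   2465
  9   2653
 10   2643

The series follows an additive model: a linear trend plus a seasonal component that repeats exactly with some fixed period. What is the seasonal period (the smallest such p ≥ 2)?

2

First differences y_{t+1} − y_t: -10, 188, -10, 188, -10, 188, …
The difference pattern repeats every 2 terms and not for any smaller step, so p = 2.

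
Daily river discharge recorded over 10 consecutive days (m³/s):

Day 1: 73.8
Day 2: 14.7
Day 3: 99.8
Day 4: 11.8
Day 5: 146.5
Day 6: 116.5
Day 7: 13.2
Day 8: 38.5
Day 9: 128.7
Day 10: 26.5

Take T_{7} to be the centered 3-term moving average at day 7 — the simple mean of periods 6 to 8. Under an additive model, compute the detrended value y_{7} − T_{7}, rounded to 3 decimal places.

-42.867

Trend T_7 = (116.5 + 13.2 + 38.5) / 3 = 168.2/3 = 56.06667
Detrended value: 13.2 − 56.06667 = -42.867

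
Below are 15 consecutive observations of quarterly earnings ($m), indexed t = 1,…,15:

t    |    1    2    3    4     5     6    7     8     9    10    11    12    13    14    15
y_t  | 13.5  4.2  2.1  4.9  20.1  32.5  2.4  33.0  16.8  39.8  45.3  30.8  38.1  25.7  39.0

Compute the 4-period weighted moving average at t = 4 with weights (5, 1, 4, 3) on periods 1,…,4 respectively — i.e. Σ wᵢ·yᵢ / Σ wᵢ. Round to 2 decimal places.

Weighted sum: 5·13.5 + 1·4.2 + 4·2.1 + 3·4.9 = 67.5 + 4.2 + 8.4 + 14.7 = 94.8
Weight total: 5 + 1 + 4 + 3 = 13
WMA = 94.8 / 13 = 7.29

7.29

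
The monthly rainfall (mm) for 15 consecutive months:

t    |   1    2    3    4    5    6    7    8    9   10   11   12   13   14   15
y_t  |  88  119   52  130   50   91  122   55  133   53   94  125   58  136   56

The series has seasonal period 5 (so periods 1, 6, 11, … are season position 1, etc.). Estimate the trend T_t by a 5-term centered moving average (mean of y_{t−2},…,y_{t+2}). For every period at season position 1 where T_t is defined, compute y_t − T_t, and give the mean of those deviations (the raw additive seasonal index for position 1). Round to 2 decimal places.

Season position 1 occurs at t = 6, 11 (where T_t is defined).
t=6: T_6 = 89.6000; y_6 − T_6 = 91 − 89.6000 = 1.4000
t=11: T_11 = 92.6000; y_11 − T_11 = 94 − 92.6000 = 1.4000
Mean deviation: (1.4000 + 1.4000) / 2 = 1.40

1.40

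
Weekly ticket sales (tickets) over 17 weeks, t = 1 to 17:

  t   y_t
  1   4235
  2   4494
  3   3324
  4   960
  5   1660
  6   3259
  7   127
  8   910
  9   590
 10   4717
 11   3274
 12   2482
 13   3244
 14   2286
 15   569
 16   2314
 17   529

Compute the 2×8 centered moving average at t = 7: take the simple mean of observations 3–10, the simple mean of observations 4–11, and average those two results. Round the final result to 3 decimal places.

Sum over 3–10: 3324 + 960 + 1660 + 3259 + 127 + 910 + 590 + 4717 = 15547
Sum over 4–11: 960 + 1660 + 3259 + 127 + 910 + 590 + 4717 + 3274 = 15497
CMA at t=7 = (15547 + 15497) / (2·8) = 31044 / 16 = 1940.250

1940.250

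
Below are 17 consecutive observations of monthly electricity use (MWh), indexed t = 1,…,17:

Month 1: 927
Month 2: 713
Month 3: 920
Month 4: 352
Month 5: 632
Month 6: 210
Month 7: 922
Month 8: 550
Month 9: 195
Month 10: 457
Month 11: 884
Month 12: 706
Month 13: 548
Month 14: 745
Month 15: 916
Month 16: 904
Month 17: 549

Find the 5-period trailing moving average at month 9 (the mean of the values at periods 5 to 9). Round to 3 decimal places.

Sum of periods 5–9: 632 + 210 + 922 + 550 + 195 = 2509
Divide by 5: 2509 / 5 = 501.800

501.800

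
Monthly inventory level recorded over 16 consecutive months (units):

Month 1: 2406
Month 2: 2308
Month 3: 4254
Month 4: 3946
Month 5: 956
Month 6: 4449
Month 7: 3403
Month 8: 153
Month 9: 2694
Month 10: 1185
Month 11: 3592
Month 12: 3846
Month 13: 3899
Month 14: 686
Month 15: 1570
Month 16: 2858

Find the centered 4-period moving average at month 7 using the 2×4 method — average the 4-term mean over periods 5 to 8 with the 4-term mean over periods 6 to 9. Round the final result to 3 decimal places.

Sum over 5–8: 956 + 4449 + 3403 + 153 = 8961
Sum over 6–9: 4449 + 3403 + 153 + 2694 = 10699
CMA at t=7 = (8961 + 10699) / (2·4) = 19660 / 8 = 2457.500

2457.500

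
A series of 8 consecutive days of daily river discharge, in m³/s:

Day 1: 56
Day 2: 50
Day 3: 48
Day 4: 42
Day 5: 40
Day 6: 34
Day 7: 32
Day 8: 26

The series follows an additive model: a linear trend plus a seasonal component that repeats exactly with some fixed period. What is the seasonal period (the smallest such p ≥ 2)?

2

First differences y_{t+1} − y_t: -6, -2, -6, -2, -6, -2, …
The difference pattern repeats every 2 terms and not for any smaller step, so p = 2.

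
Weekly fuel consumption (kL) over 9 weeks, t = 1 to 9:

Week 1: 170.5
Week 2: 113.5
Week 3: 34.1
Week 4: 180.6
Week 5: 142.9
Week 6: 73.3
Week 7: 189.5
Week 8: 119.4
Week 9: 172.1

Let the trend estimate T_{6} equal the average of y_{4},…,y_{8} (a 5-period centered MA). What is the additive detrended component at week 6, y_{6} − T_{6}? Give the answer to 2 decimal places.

-67.84

Trend T_6 = (180.6 + 142.9 + 73.3 + 189.5 + 119.4) / 5 = 705.7/5 = 141.1400
Detrended value: 73.3 − 141.1400 = -67.84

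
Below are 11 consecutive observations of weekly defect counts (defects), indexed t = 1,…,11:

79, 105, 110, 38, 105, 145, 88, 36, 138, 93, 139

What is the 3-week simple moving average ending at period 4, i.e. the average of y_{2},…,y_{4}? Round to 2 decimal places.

84.33

Sum of periods 2–4: 105 + 110 + 38 = 253
Divide by 3: 253 / 3 = 84.33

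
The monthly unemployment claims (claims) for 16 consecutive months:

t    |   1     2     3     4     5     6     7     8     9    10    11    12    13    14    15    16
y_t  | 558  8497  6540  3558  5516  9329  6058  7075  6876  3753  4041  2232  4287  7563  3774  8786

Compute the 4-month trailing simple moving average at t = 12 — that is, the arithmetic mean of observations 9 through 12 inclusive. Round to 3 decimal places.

Sum of periods 9–12: 6876 + 3753 + 4041 + 2232 = 16902
Divide by 4: 16902 / 4 = 4225.500

4225.500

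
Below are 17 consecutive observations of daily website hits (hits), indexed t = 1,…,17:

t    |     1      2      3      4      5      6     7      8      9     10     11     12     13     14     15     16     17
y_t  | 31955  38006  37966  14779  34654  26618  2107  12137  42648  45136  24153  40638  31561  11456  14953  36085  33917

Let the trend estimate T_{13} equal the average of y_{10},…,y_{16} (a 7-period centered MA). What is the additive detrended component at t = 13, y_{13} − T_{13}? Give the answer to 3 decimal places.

Trend T_13 = (45136 + 24153 + 40638 + 31561 + 11456 + 14953 + 36085) / 7 = 203982/7 = 29140.28571
Detrended value: 31561 − 29140.28571 = 2420.714

2420.714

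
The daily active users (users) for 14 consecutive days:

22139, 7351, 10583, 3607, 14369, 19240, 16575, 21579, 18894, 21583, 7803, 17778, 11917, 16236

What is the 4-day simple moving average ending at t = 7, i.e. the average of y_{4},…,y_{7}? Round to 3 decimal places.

13447.750

Sum of periods 4–7: 3607 + 14369 + 19240 + 16575 = 53791
Divide by 4: 53791 / 4 = 13447.750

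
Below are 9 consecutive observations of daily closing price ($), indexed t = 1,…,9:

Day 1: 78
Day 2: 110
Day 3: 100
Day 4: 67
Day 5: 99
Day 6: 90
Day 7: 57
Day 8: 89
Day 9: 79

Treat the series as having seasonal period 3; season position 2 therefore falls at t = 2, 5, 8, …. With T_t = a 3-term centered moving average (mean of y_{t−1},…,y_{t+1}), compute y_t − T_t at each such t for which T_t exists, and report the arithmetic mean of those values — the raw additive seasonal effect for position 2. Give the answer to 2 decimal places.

13.89

Season position 2 occurs at t = 2, 5, 8 (where T_t is defined).
t=2: T_2 = 96.0000; y_2 − T_2 = 110 − 96.0000 = 14.0000
t=5: T_5 = 85.3333; y_5 − T_5 = 99 − 85.3333 = 13.6667
t=8: T_8 = 75.0000; y_8 − T_8 = 89 − 75.0000 = 14.0000
Mean deviation: (14.0000 + 13.6667 + 14.0000) / 3 = 13.89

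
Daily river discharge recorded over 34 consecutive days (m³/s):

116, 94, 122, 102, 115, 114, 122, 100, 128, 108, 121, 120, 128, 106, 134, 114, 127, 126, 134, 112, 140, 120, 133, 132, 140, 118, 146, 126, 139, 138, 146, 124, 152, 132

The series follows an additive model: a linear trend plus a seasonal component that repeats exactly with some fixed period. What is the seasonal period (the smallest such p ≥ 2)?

First differences y_{t+1} − y_t: -22, 28, -20, 13, -1, 8, -22, 28, -20, 13, -1, 8, -22, 28, …
The difference pattern repeats every 6 terms and not for any smaller step, so p = 6.

6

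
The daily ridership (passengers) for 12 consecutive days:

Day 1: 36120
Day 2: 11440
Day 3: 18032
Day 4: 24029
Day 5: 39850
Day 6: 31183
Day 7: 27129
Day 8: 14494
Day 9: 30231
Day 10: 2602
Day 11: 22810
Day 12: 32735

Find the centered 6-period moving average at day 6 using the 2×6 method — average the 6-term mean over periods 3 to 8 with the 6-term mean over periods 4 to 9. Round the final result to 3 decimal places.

Sum over 3–8: 18032 + 24029 + 39850 + 31183 + 27129 + 14494 = 154717
Sum over 4–9: 24029 + 39850 + 31183 + 27129 + 14494 + 30231 = 166916
CMA at t=6 = (154717 + 166916) / (2·6) = 321633 / 12 = 26802.750

26802.750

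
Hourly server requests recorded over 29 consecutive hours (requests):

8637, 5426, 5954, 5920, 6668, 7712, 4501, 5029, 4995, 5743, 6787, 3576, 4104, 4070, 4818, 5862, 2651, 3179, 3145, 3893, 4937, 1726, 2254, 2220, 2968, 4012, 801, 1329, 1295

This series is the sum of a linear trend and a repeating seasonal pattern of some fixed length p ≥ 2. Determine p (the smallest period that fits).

5

First differences y_{t+1} − y_t: -3211, 528, -34, 748, 1044, -3211, 528, -34, 748, 1044, -3211, 528, …
The difference pattern repeats every 5 terms and not for any smaller step, so p = 5.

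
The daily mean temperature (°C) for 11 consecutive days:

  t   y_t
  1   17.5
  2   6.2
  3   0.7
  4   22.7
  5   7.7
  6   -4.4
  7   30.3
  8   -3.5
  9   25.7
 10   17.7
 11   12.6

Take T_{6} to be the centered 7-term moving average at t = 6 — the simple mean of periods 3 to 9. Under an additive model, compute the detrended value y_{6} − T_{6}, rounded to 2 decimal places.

-15.71

Trend T_6 = (0.7 + 22.7 + 7.7 + (-4.4) + 30.3 + (-3.5) + 25.7) / 7 = 79.2/7 = 11.3143
Detrended value: -4.4 − 11.3143 = -15.71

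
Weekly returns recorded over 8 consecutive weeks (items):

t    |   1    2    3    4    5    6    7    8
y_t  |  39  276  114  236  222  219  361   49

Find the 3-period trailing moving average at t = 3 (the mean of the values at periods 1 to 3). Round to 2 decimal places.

143.00

Sum of periods 1–3: 39 + 276 + 114 = 429
Divide by 3: 429 / 3 = 143.00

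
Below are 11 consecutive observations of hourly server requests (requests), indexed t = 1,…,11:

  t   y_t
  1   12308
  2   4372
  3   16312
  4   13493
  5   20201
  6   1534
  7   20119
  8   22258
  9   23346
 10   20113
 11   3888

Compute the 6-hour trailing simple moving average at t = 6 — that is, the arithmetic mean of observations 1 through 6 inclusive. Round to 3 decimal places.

11370.000

Sum of periods 1–6: 12308 + 4372 + 16312 + 13493 + 20201 + 1534 = 68220
Divide by 6: 68220 / 6 = 11370.000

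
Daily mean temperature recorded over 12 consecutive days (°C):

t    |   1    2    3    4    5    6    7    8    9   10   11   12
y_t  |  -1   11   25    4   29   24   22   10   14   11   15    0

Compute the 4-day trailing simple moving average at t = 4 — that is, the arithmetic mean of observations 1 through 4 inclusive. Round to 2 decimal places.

Sum of periods 1–4: (-1) + 11 + 25 + 4 = 39
Divide by 4: 39 / 4 = 9.75

9.75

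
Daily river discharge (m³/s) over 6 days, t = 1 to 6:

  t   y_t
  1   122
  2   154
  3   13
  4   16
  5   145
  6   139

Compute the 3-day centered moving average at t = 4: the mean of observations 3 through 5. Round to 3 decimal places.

Sum of periods 3–5: 13 + 16 + 145 = 174
Divide by 3: 174 / 3 = 58.000

58.000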